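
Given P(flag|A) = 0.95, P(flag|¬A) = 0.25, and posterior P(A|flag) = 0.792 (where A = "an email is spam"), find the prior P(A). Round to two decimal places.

Bayes' rule in odds form gives O(A|E) = O(A)·[P(E|A)/P(E|¬A)], hence O(A) = O(A|E)/LR.
Posterior odds = 0.792/(1−0.792) = 3.8077. LR = 0.95/0.25 = 3.8000.
Prior odds = 3.8077/3.8000 = 1.0020, so P(A) = 1.0020/(1+1.0020) ≈ 0.50.

P(A) = 0.50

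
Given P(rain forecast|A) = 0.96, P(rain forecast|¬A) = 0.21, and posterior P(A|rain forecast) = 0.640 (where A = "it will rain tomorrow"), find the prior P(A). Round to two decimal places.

In odds form, posterior odds = prior odds × likelihood ratio, so prior odds = posterior odds ÷ LR.
Posterior odds = 0.640/(1−0.640) = 1.7778. LR = 0.96/0.21 = 4.5714.
Prior odds = 1.7778/4.5714 = 0.3889, so P(A) = 0.3889/(1+0.3889) ≈ 0.28.

P(A) = 0.28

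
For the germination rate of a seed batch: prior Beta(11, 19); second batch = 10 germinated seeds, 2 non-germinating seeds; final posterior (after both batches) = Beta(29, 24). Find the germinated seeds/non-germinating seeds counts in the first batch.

8 germinated seeds and 3 non-germinating seeds

Because Beta–binomial updating is additive in the counts, the combined data contributed (α_post−α_prior, β_post−β_prior) successes and failures.
Total across both batches: 29−11=18 germinated seeds, 24−19=5 non-germinating seeds.
Subtract the second batch: 18−10=8 germinated seeds and 5−2=3 non-germinating seeds.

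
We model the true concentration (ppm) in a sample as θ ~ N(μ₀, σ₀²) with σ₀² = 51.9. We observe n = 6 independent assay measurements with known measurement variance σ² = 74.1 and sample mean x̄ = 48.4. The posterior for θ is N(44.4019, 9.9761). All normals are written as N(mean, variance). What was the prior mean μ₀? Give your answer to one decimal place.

μ₀ = 27.6

The posterior mean is a precision-weighted average: μ_n = (τ₀μ₀ + τ_data·x̄)/(τ₀+τ_data), with τ₀=1/σ₀² and τ_data=n/σ².
Here τ₀ = 1/51.9 = 0.019268 and τ_data = 6/74.1 = 0.080972, so τ_n = 0.100240.
Rearranging for μ₀: μ₀ = (μ_n·τ_n − τ_data·x̄)/τ₀ = (44.4019·0.100240 − 0.080972·48.4) / 0.019268 = 0.531802/0.019268 ≈ 27.6.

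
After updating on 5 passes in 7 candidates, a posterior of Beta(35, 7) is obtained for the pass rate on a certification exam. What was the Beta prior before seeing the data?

Beta is conjugate to the binomial likelihood: posterior = Beta(α+s, β+f).
So α = 35 − 5 = 30 and β = 7 − 2 = 5.

Beta(30, 5)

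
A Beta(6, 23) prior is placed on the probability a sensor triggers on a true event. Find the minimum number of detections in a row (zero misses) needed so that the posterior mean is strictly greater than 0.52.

k = 19

After k detections and 0 misses the posterior is Beta(6+k, 23), with mean (6+k)/(6+23+k).
Set (6+k)/(29+k) > 0.52 and solve: k > (0.52·29 − 6)/(1 − 0.52) = 18.917.
The smallest integer exceeding 18.917 is 19.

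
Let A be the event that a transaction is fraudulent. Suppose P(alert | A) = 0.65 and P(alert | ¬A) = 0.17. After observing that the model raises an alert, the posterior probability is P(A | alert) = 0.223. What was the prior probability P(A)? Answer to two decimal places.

P(A) = 0.07

Bayes' rule in odds form gives O(A|E) = O(A)·[P(E|A)/P(E|¬A)], hence O(A) = O(A|E)/LR.
Posterior odds = 0.223/(1−0.223) = 0.2870. LR = 0.65/0.17 = 3.8235.
Prior odds = 0.2870/3.8235 = 0.0751, so P(A) = 0.0751/(1+0.0751) ≈ 0.07.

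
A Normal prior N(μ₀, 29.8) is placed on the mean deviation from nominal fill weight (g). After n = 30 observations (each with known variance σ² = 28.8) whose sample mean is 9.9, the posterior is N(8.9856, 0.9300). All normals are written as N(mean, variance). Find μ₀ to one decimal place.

With known observation variance, the Normal–Normal posterior has precision τ_n = τ₀ + n/σ² and mean μ_n = (τ₀μ₀ + (n/σ²)x̄)/τ_n.
Here τ₀ = 1/29.8 = 0.033557 and τ_data = 30/28.8 = 1.041667, so τ_n = 1.075224.
Rearranging for μ₀: μ₀ = (μ_n·τ_n − τ_data·x̄)/τ₀ = (8.9856·1.075224 − 1.041667·9.9) / 0.033557 = -0.650971/0.033557 ≈ -19.4.

μ₀ = -19.4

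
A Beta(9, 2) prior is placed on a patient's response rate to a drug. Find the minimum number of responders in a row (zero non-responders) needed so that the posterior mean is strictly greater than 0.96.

k = 40

After k responders and 0 non-responders the posterior is Beta(9+k, 2), with mean (9+k)/(9+2+k).
Set (9+k)/(11+k) > 0.96 and solve: k > (0.96·11 − 9)/(1 − 0.96) = 39.000.
The smallest integer exceeding 39.000 is 40.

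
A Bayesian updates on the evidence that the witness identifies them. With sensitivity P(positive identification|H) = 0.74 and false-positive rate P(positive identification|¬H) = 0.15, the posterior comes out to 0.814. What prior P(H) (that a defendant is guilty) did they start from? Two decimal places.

P(H) = 0.47

Bayes' rule in odds form gives O(H|E) = O(H)·[P(E|H)/P(E|¬H)], hence O(H) = O(H|E)/LR.
Posterior odds = 0.814/(1−0.814) = 4.3763. LR = 0.74/0.15 = 4.9333.
Prior odds = 4.3763/4.9333 = 0.8871, so P(H) = 0.8871/(1+0.8871) ≈ 0.47.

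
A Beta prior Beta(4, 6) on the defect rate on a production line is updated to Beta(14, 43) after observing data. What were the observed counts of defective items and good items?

A Beta(a, b) prior with s successes and f failures in binomial data gives a Beta(a+s, b+f) posterior.
So s = 14 − 4 = 10 and f = 43 − 6 = 37.

10 defective items and 37 good items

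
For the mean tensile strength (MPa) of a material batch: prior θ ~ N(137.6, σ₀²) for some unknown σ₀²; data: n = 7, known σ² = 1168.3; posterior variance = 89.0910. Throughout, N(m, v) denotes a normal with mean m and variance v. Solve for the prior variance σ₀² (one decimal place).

σ₀² = 191.1

For the Normal–Normal model with known σ², precisions add: τ_n = τ₀ + n/σ².
So 1/σ₀² = 1/89.0910 − 7/1168.3 = 0.011224 − 0.005992 = 0.005232.
Hence σ₀² = 1/0.005232 ≈ 191.1.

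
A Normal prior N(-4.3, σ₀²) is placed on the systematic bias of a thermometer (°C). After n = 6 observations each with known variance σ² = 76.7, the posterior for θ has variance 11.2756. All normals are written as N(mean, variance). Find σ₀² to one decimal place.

Posterior precision equals prior precision plus data precision: 1/σ_n² = 1/σ₀² + n/σ².
So 1/σ₀² = 1/11.2756 − 6/76.7 = 0.088687 − 0.078227 = 0.010460.
Hence σ₀² = 1/0.010460 ≈ 95.6.

σ₀² = 95.6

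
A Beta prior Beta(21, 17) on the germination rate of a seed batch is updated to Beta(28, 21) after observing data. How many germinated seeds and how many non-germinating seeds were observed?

Beta is conjugate to the binomial likelihood: posterior = Beta(α+s, β+f).
Match parameters: s=28−21=7, f=21−17=4.

7 germinated seeds and 4 non-germinating seeds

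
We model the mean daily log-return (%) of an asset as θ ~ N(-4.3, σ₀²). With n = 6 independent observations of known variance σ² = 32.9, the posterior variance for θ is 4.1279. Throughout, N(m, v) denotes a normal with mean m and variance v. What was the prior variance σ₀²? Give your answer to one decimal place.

σ₀² = 16.7

For the Normal–Normal model with known σ², precisions add: τ_n = τ₀ + n/σ².
So 1/σ₀² = 1/4.1279 − 6/32.9 = 0.242254 − 0.182371 = 0.059883.
Hence σ₀² = 1/0.059883 ≈ 16.7.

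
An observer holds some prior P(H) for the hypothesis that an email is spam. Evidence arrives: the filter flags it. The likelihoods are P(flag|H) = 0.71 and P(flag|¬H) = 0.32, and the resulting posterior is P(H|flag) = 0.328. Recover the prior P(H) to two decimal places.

P(H) = 0.18

In odds form, posterior odds = prior odds × likelihood ratio, so prior odds = posterior odds ÷ LR.
Posterior odds = 0.328/(1−0.328) = 0.4881. LR = 0.71/0.32 = 2.2188.
Prior odds = 0.4881/2.2188 = 0.2200, so P(H) = 0.2200/(1+0.2200) ≈ 0.18.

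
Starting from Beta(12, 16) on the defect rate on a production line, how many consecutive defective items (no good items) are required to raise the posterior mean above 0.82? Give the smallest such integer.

k = 61

After k defective items and 0 good items the posterior is Beta(12+k, 16), with mean (12+k)/(12+16+k).
Set (12+k)/(28+k) > 0.82 and solve: k > (0.82·28 − 12)/(1 − 0.82) = 60.889.
The smallest integer exceeding 60.889 is 61.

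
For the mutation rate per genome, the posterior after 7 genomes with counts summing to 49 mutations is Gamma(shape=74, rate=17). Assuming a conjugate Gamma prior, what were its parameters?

Gamma(shape=25, rate=10)

A Gamma(α, β) prior (rate parametrization) on a Poisson rate with n observations summing to S gives posterior Gamma(α+S, β+n).
So α = 74 − 49 = 25 and β = 17 − 7 = 10.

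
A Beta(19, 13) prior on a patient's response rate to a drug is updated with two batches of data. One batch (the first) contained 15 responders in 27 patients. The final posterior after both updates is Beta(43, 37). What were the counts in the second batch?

9 responders and 12 non-responders

Sequential conjugate updates are equivalent to a single update on the pooled data, so total successes = posterior α − prior α and total failures = posterior β − prior β.
Total across both batches: 43−19=24 responders, 37−13=24 non-responders.
Subtract the first batch: 24−15=9 responders and 24−12=12 non-responders.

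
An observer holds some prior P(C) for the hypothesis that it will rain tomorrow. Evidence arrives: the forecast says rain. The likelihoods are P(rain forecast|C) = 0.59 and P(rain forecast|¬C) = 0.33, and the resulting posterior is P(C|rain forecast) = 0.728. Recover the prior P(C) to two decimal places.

P(C) = 0.60

Bayes' rule in odds form gives O(C|E) = O(C)·[P(E|C)/P(E|¬C)], hence O(C) = O(C|E)/LR.
Posterior odds = 0.728/(1−0.728) = 2.6765. LR = 0.59/0.33 = 1.7879.
Prior odds = 2.6765/1.7879 = 1.4970, so P(C) = 1.4970/(1+1.4970) ≈ 0.60.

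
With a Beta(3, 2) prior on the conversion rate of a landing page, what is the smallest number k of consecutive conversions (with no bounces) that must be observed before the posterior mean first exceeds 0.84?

After k conversions and 0 bounces the posterior is Beta(3+k, 2), with mean (3+k)/(3+2+k).
Set (3+k)/(5+k) > 0.84 and solve: k > (0.84·5 − 3)/(1 − 0.84) = 7.500.
The smallest integer exceeding 7.500 is 8.

k = 8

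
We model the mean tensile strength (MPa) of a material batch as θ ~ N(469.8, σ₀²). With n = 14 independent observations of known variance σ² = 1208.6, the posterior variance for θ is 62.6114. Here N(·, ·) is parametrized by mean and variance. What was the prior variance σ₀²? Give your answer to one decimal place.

σ₀² = 227.9

For the Normal–Normal model with known σ², precisions add: τ_n = τ₀ + n/σ².
So 1/σ₀² = 1/62.6114 − 14/1208.6 = 0.015972 − 0.011584 = 0.004388.
Hence σ₀² = 1/0.004388 ≈ 227.9.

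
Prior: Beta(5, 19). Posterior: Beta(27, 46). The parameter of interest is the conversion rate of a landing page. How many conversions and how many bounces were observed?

22 conversions and 27 bounces

Under Beta–binomial conjugacy the posterior parameters are (α+s, β+f).
So s = 27 − 5 = 22 and f = 46 − 19 = 27.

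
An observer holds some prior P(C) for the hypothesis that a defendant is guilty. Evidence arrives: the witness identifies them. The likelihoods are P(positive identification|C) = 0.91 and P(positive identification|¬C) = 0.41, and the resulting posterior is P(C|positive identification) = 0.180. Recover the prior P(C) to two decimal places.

P(C) = 0.09

Bayes' rule in odds form gives O(C|E) = O(C)·[P(E|C)/P(E|¬C)], hence O(C) = O(C|E)/LR.
Posterior odds = 0.180/(1−0.180) = 0.2195. LR = 0.91/0.41 = 2.2195.
Prior odds = 0.2195/2.2195 = 0.0989, so P(C) = 0.0989/(1+0.0989) ≈ 0.09.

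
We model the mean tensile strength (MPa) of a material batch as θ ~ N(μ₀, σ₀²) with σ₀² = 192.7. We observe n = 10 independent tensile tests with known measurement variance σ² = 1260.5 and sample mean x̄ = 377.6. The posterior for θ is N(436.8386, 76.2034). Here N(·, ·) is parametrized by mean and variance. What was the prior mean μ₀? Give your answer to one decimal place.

The posterior mean is a precision-weighted average: μ_n = (τ₀μ₀ + τ_data·x̄)/(τ₀+τ_data), with τ₀=1/σ₀² and τ_data=n/σ².
Here τ₀ = 1/192.7 = 0.005189 and τ_data = 10/1260.5 = 0.007933, so τ_n = 0.013122.
Rearranging for μ₀: μ₀ = (μ_n·τ_n − τ_data·x̄)/τ₀ = (436.8386·0.013122 − 0.007933·377.6) / 0.005189 = 2.736695/0.005189 ≈ 527.4.

μ₀ = 527.4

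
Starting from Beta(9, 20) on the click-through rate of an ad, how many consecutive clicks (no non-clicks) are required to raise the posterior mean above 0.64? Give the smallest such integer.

After k clicks and 0 non-clicks the posterior is Beta(9+k, 20), with mean (9+k)/(9+20+k).
Set (9+k)/(29+k) > 0.64 and solve: k > (0.64·29 − 9)/(1 − 0.64) = 26.556.
The smallest integer exceeding 26.556 is 27.

k = 27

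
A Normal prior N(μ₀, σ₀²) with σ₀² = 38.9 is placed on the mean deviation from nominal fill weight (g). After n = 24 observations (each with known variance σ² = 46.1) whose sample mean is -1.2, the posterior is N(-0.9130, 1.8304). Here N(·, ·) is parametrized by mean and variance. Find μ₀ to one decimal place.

μ₀ = 4.9

With known observation variance, the Normal–Normal posterior has precision τ_n = τ₀ + n/σ² and mean μ_n = (τ₀μ₀ + (n/σ²)x̄)/τ_n.
Here τ₀ = 1/38.9 = 0.025707 and τ_data = 24/46.1 = 0.520607, so τ_n = 0.546314.
Rearranging for μ₀: μ₀ = (μ_n·τ_n − τ_data·x̄)/τ₀ = (-0.9130·0.546314 − 0.520607·-1.2) / 0.025707 = 0.125944/0.025707 ≈ 4.9.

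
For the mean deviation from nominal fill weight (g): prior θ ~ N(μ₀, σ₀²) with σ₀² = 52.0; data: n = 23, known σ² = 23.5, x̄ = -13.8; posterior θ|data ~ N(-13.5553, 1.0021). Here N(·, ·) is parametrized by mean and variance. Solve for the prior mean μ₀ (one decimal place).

With known observation variance, the Normal–Normal posterior has precision τ_n = τ₀ + n/σ² and mean μ_n = (τ₀μ₀ + (n/σ²)x̄)/τ_n.
Here τ₀ = 1/52.0 = 0.019231 and τ_data = 23/23.5 = 0.978723, so τ_n = 0.997954.
Rearranging for μ₀: μ₀ = (μ_n·τ_n − τ_data·x̄)/τ₀ = (-13.5553·0.997954 − 0.978723·-13.8) / 0.019231 = -0.021188/0.019231 ≈ -1.1.

μ₀ = -1.1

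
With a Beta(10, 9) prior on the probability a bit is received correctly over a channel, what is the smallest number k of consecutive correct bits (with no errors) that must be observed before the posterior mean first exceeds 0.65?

k = 7

After k correct bits and 0 errors the posterior is Beta(10+k, 9), with mean (10+k)/(10+9+k).
Set (10+k)/(19+k) > 0.65 and solve: k > (0.65·19 − 10)/(1 − 0.65) = 6.714.
The smallest integer exceeding 6.714 is 7.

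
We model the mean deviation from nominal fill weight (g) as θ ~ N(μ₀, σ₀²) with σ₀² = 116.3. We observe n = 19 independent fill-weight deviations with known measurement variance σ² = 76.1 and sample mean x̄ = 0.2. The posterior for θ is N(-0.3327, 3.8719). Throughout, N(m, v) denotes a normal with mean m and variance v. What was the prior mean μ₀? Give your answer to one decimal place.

With known observation variance, the Normal–Normal posterior has precision τ_n = τ₀ + n/σ² and mean μ_n = (τ₀μ₀ + (n/σ²)x̄)/τ_n.
Here τ₀ = 1/116.3 = 0.008598 and τ_data = 19/76.1 = 0.249671, so τ_n = 0.258269.
Rearranging for μ₀: μ₀ = (μ_n·τ_n − τ_data·x̄)/τ₀ = (-0.3327·0.258269 − 0.249671·0.2) / 0.008598 = -0.135860/0.008598 ≈ -15.8.

μ₀ = -15.8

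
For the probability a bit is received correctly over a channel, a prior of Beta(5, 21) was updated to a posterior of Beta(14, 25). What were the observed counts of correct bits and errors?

Under Beta–binomial conjugacy the posterior parameters are (a+s, b+f).
So s = 14 − 5 = 9 and f = 25 − 21 = 4.

9 correct bits and 4 errors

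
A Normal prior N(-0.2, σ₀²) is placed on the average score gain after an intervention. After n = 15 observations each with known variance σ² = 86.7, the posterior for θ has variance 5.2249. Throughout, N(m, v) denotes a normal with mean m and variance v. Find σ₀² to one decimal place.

σ₀² = 54.4

Posterior precision equals prior precision plus data precision: 1/σ_n² = 1/σ₀² + n/σ².
So 1/σ₀² = 1/5.2249 − 15/86.7 = 0.191391 − 0.173010 = 0.018381.
Hence σ₀² = 1/0.018381 ≈ 54.4.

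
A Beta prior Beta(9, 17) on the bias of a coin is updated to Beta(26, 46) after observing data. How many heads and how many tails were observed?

Beta is conjugate to the binomial likelihood: posterior = Beta(α+s, β+f).
Match parameters: s=26−9=17, f=46−17=29.

17 heads and 29 tails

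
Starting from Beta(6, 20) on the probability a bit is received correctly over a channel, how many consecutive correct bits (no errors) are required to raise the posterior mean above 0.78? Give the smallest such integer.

After k correct bits and 0 errors the posterior is Beta(6+k, 20), with mean (6+k)/(6+20+k).
Set (6+k)/(26+k) > 0.78 and solve: k > (0.78·26 − 6)/(1 − 0.78) = 64.909.
The smallest integer exceeding 64.909 is 65.

k = 65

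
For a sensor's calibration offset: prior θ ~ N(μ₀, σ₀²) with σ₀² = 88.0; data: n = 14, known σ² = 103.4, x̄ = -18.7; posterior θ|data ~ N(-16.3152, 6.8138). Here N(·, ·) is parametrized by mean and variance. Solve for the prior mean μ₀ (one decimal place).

μ₀ = 12.1

With known observation variance, the Normal–Normal posterior has precision τ_n = τ₀ + n/σ² and mean μ_n = (τ₀μ₀ + (n/σ²)x̄)/τ_n.
Here τ₀ = 1/88.0 = 0.011364 and τ_data = 14/103.4 = 0.135397, so τ_n = 0.146761.
Rearranging for μ₀: μ₀ = (μ_n·τ_n − τ_data·x̄)/τ₀ = (-16.3152·0.146761 − 0.135397·-18.7) / 0.011364 = 0.137489/0.011364 ≈ 12.1.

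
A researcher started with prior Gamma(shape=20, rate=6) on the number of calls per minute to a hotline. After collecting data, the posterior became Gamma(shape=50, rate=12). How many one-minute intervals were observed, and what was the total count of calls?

n = 6 one-minute intervals with total 30 calls

Gamma–Poisson conjugacy: posterior shape = α + Σxᵢ, posterior rate = β + n.
Matching: Σxᵢ = 50 − 20 = 30 and n = 12 − 6 = 6.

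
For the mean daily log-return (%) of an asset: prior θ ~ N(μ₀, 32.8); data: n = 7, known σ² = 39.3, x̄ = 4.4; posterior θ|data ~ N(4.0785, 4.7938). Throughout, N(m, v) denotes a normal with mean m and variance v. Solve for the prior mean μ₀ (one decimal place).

μ₀ = 2.2

The posterior mean is a precision-weighted average: μ_n = (τ₀μ₀ + τ_data·x̄)/(τ₀+τ_data), with τ₀=1/σ₀² and τ_data=n/σ².
Here τ₀ = 1/32.8 = 0.030488 and τ_data = 7/39.3 = 0.178117, so τ_n = 0.208605.
Rearranging for μ₀: μ₀ = (μ_n·τ_n − τ_data·x̄)/τ₀ = (4.0785·0.208605 − 0.178117·4.4) / 0.030488 = 0.067081/0.030488 ≈ 2.2.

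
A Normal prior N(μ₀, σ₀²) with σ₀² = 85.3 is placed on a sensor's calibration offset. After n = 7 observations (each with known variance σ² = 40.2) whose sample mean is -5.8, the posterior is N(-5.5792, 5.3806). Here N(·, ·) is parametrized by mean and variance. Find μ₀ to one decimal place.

The posterior mean is a precision-weighted average: μ_n = (τ₀μ₀ + τ_data·x̄)/(τ₀+τ_data), with τ₀=1/σ₀² and τ_data=n/σ².
Here τ₀ = 1/85.3 = 0.011723 and τ_data = 7/40.2 = 0.174129, so τ_n = 0.185852.
Rearranging for μ₀: μ₀ = (μ_n·τ_n − τ_data·x̄)/τ₀ = (-5.5792·0.185852 − 0.174129·-5.8) / 0.011723 = -0.026957/0.011723 ≈ -2.3.

μ₀ = -2.3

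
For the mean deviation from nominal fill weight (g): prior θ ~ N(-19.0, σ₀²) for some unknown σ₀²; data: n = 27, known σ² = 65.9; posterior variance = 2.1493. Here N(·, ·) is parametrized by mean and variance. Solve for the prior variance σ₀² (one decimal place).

Posterior precision equals prior precision plus data precision: 1/σ_n² = 1/σ₀² + n/σ².
So 1/σ₀² = 1/2.1493 − 27/65.9 = 0.465268 − 0.409712 = 0.055556.
Hence σ₀² = 1/0.055556 ≈ 18.0.

σ₀² = 18.0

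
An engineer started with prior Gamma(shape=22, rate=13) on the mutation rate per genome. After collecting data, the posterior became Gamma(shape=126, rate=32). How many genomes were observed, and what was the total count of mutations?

n = 19 genomes with total 104 mutations

A Gamma(α, β) prior (rate parametrization) on a Poisson rate with n observations summing to S gives posterior Gamma(α+S, β+n).
Matching: Σxᵢ = 126 − 22 = 104 and n = 32 − 13 = 19.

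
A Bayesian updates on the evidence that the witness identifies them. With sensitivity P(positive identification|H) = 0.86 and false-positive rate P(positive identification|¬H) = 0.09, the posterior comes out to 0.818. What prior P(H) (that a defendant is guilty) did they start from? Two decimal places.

Bayes' rule in odds form gives O(H|E) = O(H)·[P(E|H)/P(E|¬H)], hence O(H) = O(H|E)/LR.
Posterior odds = 0.818/(1−0.818) = 4.4945. LR = 0.86/0.09 = 9.5556.
Prior odds = 4.4945/9.5556 = 0.4704, so P(H) = 0.4704/(1+0.4704) ≈ 0.32.

P(H) = 0.32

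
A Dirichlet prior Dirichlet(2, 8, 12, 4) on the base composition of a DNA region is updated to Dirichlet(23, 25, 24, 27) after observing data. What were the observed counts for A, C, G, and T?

For a Dirichlet(α) prior with multinomial counts c, the posterior is Dirichlet(α + c) componentwise.
Counts are posterior − prior componentwise: 23−2=21, 25−8=17, 24−12=12, 27−4=23.

counts (21, 17, 12, 23)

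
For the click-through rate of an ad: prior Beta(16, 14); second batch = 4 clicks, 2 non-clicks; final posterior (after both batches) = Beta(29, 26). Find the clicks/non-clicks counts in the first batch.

Because Beta–binomial updating is additive in the counts, the combined data contributed (α_post−α_prior, β_post−β_prior) successes and failures.
Total across both batches: 29−16=13 clicks, 26−14=12 non-clicks.
Subtract the second batch: 13−4=9 clicks and 12−2=10 non-clicks.

9 clicks and 10 non-clicks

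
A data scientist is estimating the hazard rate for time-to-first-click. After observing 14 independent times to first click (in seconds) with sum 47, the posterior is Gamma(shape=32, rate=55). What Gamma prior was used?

Gamma–exponential conjugacy: posterior shape = α + n, posterior rate = β + Σtᵢ.
So α = 32 − 14 = 18 and β = 55 − 47 = 8.

Gamma(shape=18, rate=8)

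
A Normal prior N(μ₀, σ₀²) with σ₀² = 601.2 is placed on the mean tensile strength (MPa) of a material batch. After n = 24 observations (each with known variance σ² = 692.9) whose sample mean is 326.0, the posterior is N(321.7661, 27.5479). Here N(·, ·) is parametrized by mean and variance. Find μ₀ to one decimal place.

With known observation variance, the Normal–Normal posterior has precision τ_n = τ₀ + n/σ² and mean μ_n = (τ₀μ₀ + (n/σ²)x̄)/τ_n.
Here τ₀ = 1/601.2 = 0.001663 and τ_data = 24/692.9 = 0.034637, so τ_n = 0.036300.
Rearranging for μ₀: μ₀ = (μ_n·τ_n − τ_data·x̄)/τ₀ = (321.7661·0.036300 − 0.034637·326.0) / 0.001663 = 0.388447/0.001663 ≈ 233.6.

μ₀ = 233.6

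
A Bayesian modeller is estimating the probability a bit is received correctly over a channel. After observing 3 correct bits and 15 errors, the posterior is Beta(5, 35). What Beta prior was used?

A Beta(α, β) prior with s successes and f failures in binomial data gives a Beta(α+s, β+f) posterior.
So α = 5 − 3 = 2 and β = 35 − 15 = 20.

Beta(2, 20)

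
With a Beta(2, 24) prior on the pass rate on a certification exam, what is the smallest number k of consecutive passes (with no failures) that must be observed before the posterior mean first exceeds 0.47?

After k passes and 0 failures the posterior is Beta(2+k, 24), with mean (2+k)/(2+24+k).
Set (2+k)/(26+k) > 0.47 and solve: k > (0.47·26 − 2)/(1 − 0.47) = 19.283.
The smallest integer exceeding 19.283 is 20.

k = 20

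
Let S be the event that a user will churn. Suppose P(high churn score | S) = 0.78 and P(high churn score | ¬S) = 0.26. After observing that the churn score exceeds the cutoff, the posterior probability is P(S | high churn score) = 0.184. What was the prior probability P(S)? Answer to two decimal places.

P(S) = 0.07

Bayes' rule in odds form gives O(S|E) = O(S)·[P(E|S)/P(E|¬S)], hence O(S) = O(S|E)/LR.
Posterior odds = 0.184/(1−0.184) = 0.2255. LR = 0.78/0.26 = 3.0000.
Prior odds = 0.2255/3.0000 = 0.0752, so P(S) = 0.0752/(1+0.0752) ≈ 0.07.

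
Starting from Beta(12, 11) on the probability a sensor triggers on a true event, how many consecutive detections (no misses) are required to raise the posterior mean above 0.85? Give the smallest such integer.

k = 51

After k detections and 0 misses the posterior is Beta(12+k, 11), with mean (12+k)/(12+11+k).
Set (12+k)/(23+k) > 0.85 and solve: k > (0.85·23 − 12)/(1 − 0.85) = 50.333.
The smallest integer exceeding 50.333 is 51.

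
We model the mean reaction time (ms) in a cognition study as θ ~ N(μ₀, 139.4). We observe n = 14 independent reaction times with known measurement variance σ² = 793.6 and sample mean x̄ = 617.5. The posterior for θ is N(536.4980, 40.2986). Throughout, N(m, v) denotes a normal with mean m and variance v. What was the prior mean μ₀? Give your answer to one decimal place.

The posterior mean is a precision-weighted average: μ_n = (τ₀μ₀ + τ_data·x̄)/(τ₀+τ_data), with τ₀=1/σ₀² and τ_data=n/σ².
Here τ₀ = 1/139.4 = 0.007174 and τ_data = 14/793.6 = 0.017641, so τ_n = 0.024815.
Rearranging for μ₀: μ₀ = (μ_n·τ_n − τ_data·x̄)/τ₀ = (536.4980·0.024815 − 0.017641·617.5) / 0.007174 = 2.419880/0.007174 ≈ 337.3.

μ₀ = 337.3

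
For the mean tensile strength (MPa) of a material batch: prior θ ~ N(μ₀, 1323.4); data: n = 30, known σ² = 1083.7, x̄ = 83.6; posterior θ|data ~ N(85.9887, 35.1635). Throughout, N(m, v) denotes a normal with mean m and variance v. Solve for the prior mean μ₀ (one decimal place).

The posterior mean is a precision-weighted average: μ_n = (τ₀μ₀ + τ_data·x̄)/(τ₀+τ_data), with τ₀=1/σ₀² and τ_data=n/σ².
Here τ₀ = 1/1323.4 = 0.000756 and τ_data = 30/1083.7 = 0.027683, so τ_n = 0.028439.
Rearranging for μ₀: μ₀ = (μ_n·τ_n − τ_data·x̄)/τ₀ = (85.9887·0.028439 − 0.027683·83.6) / 0.000756 = 0.131134/0.000756 ≈ 173.5.

μ₀ = 173.5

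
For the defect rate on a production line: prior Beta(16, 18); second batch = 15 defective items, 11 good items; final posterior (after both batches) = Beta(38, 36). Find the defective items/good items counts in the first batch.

7 defective items and 7 good items

Because Beta–binomial updating is additive in the counts, the combined data contributed (α_post−α_prior, β_post−β_prior) successes and failures.
Total across both batches: 38−16=22 defective items, 36−18=18 good items.
Subtract the second batch: 22−15=7 defective items and 18−11=7 good items.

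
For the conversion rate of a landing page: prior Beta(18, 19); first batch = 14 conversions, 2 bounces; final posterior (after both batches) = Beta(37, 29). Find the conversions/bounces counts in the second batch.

Sequential conjugate updates are equivalent to a single update on the pooled data, so total successes = posterior α − prior α and total failures = posterior β − prior β.
Total across both batches: 37−18=19 conversions, 29−19=10 bounces.
Subtract the first batch: 19−14=5 conversions and 10−2=8 bounces.

5 conversions and 8 bounces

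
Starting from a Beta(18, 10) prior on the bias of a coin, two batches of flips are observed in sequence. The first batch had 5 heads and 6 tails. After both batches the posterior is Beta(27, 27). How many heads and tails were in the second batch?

4 heads and 11 tails

Because Beta–binomial updating is additive in the counts, the combined data contributed (α_post−α_prior, β_post−β_prior) successes and failures.
Total across both batches: 27−18=9 heads, 27−10=17 tails.
Subtract the first batch: 9−5=4 heads and 17−6=11 tails.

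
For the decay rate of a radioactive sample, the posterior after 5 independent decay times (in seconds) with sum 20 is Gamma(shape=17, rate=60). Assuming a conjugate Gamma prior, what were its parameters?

Gamma(shape=12, rate=40)

For an exponential likelihood with a Gamma(α, β) prior on the rate, n observations with total T give posterior Gamma(α+n, β+T).
So α = 17 − 5 = 12 and β = 60 − 20 = 40.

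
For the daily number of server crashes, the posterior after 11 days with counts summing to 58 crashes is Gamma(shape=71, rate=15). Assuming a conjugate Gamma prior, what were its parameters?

Gamma–Poisson conjugacy: posterior shape = α + Σxᵢ, posterior rate = β + n.
So α = 71 − 58 = 13 and β = 15 − 11 = 4.

Gamma(shape=13, rate=4)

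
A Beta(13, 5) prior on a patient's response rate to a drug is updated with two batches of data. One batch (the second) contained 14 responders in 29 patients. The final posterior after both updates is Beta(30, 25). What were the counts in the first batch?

3 responders and 5 non-responders

Because Beta–binomial updating is additive in the counts, the combined data contributed (α_post−α_prior, β_post−β_prior) successes and failures.
Total across both batches: 30−13=17 responders, 25−5=20 non-responders.
Subtract the second batch: 17−14=3 responders and 20−15=5 non-responders.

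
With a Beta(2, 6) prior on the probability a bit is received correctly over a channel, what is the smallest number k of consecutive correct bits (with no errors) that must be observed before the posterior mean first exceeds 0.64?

k = 9

After k correct bits and 0 errors the posterior is Beta(2+k, 6), with mean (2+k)/(2+6+k).
Set (2+k)/(8+k) > 0.64 and solve: k > (0.64·8 − 2)/(1 − 0.64) = 8.667.
The smallest integer exceeding 8.667 is 9, and checking k=9: (11)/(17) = 0.6471 > 0.64.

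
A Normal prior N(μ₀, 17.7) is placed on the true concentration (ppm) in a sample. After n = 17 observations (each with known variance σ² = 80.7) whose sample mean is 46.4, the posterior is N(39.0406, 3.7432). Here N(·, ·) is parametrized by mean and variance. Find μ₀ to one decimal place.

The posterior mean is a precision-weighted average: μ_n = (τ₀μ₀ + τ_data·x̄)/(τ₀+τ_data), with τ₀=1/σ₀² and τ_data=n/σ².
Here τ₀ = 1/17.7 = 0.056497 and τ_data = 17/80.7 = 0.210657, so τ_n = 0.267154.
Rearranging for μ₀: μ₀ = (μ_n·τ_n − τ_data·x̄)/τ₀ = (39.0406·0.267154 − 0.210657·46.4) / 0.056497 = 0.655368/0.056497 ≈ 11.6.

μ₀ = 11.6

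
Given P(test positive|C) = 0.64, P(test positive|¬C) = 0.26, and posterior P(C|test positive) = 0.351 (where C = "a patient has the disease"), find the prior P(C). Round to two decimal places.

In odds form, posterior odds = prior odds × likelihood ratio, so prior odds = posterior odds ÷ LR.
Posterior odds = 0.351/(1−0.351) = 0.5408. LR = 0.64/0.26 = 2.4615.
Prior odds = 0.5408/2.4615 = 0.2197, so P(C) = 0.2197/(1+0.2197) ≈ 0.18.

P(C) = 0.18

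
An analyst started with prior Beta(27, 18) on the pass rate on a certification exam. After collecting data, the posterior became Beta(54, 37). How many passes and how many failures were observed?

27 passes and 19 failures

A Beta(α, β) prior with s successes and f failures in binomial data gives a Beta(α+s, β+f) posterior.
So s = 54 − 27 = 27 and f = 37 − 18 = 19.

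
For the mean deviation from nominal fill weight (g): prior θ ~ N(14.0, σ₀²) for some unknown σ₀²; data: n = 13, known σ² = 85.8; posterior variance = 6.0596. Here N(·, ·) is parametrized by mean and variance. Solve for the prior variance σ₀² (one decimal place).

σ₀² = 74.0

Posterior precision equals prior precision plus data precision: 1/σ_n² = 1/σ₀² + n/σ².
So 1/σ₀² = 1/6.0596 − 13/85.8 = 0.165027 − 0.151515 = 0.013512.
Hence σ₀² = 1/0.013512 ≈ 74.0.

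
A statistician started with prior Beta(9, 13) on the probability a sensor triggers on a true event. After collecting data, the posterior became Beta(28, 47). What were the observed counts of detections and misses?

Under Beta–binomial conjugacy the posterior parameters are (a+s, b+f).
So s = 28 − 9 = 19 and f = 47 − 13 = 34.

19 detections and 34 misses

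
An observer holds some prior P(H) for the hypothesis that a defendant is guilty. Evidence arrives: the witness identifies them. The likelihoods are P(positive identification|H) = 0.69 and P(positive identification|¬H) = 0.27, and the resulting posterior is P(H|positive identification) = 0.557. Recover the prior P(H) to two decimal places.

Bayes' rule in odds form gives O(H|E) = O(H)·[P(E|H)/P(E|¬H)], hence O(H) = O(H|E)/LR.
Posterior odds = 0.557/(1−0.557) = 1.2573. LR = 0.69/0.27 = 2.5556.
Prior odds = 1.2573/2.5556 = 0.4920, so P(H) = 0.4920/(1+0.4920) ≈ 0.33.

P(H) = 0.33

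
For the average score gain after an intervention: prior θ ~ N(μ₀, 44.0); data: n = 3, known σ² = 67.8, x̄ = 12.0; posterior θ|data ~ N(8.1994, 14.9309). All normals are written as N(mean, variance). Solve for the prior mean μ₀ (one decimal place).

μ₀ = 0.8

The posterior mean is a precision-weighted average: μ_n = (τ₀μ₀ + τ_data·x̄)/(τ₀+τ_data), with τ₀=1/σ₀² and τ_data=n/σ².
Here τ₀ = 1/44.0 = 0.022727 and τ_data = 3/67.8 = 0.044248, so τ_n = 0.066975.
Rearranging for μ₀: μ₀ = (μ_n·τ_n − τ_data·x̄)/τ₀ = (8.1994·0.066975 − 0.044248·12.0) / 0.022727 = 0.018179/0.022727 ≈ 0.8.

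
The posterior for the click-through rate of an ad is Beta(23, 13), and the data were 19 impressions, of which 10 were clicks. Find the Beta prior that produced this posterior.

Under Beta–binomial conjugacy the posterior parameters are (a+s, b+f).
So a = 23 − 10 = 13 and b = 13 − 9 = 4.

Beta(13, 4)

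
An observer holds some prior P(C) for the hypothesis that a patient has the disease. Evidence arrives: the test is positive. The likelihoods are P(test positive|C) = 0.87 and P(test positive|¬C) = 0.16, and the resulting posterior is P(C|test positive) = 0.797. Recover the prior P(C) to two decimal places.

In odds form, posterior odds = prior odds × likelihood ratio, so prior odds = posterior odds ÷ LR.
Posterior odds = 0.797/(1−0.797) = 3.9261. LR = 0.87/0.16 = 5.4375.
Prior odds = 3.9261/5.4375 = 0.7220, so P(C) = 0.7220/(1+0.7220) ≈ 0.42.

P(C) = 0.42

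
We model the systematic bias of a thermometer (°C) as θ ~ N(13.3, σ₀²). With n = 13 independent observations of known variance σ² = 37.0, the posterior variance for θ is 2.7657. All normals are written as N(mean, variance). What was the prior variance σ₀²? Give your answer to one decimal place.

Posterior precision equals prior precision plus data precision: 1/σ_n² = 1/σ₀² + n/σ².
So 1/σ₀² = 1/2.7657 − 13/37.0 = 0.361572 − 0.351351 = 0.010221.
Hence σ₀² = 1/0.010221 ≈ 97.8.

σ₀² = 97.8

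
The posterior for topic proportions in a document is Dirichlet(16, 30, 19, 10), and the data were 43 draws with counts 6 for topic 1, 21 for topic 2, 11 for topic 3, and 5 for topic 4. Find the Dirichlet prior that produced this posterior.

For a Dirichlet(α) prior with multinomial counts c, the posterior is Dirichlet(α + c) componentwise.
Subtract each count from the matching posterior parameter: 16−6=10, 30−21=9, 19−11=8, 10−5=5.

Dirichlet(10, 9, 8, 5)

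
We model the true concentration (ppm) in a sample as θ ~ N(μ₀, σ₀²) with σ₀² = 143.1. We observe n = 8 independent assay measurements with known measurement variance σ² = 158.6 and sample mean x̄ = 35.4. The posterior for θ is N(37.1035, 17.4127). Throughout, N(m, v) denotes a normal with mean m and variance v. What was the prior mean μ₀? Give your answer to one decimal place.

With known observation variance, the Normal–Normal posterior has precision τ_n = τ₀ + n/σ² and mean μ_n = (τ₀μ₀ + (n/σ²)x̄)/τ_n.
Here τ₀ = 1/143.1 = 0.006988 and τ_data = 8/158.6 = 0.050441, so τ_n = 0.057429.
Rearranging for μ₀: μ₀ = (μ_n·τ_n − τ_data·x̄)/τ₀ = (37.1035·0.057429 − 0.050441·35.4) / 0.006988 = 0.345206/0.006988 ≈ 49.4.

μ₀ = 49.4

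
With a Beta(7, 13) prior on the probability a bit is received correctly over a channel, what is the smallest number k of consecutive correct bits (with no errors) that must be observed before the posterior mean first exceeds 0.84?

After k correct bits and 0 errors the posterior is Beta(7+k, 13), with mean (7+k)/(7+13+k).
Set (7+k)/(20+k) > 0.84 and solve: k > (0.84·20 − 7)/(1 − 0.84) = 61.250.
The smallest integer exceeding 61.250 is 62, and checking k=62: (69)/(82) = 0.8415 > 0.84.

k = 62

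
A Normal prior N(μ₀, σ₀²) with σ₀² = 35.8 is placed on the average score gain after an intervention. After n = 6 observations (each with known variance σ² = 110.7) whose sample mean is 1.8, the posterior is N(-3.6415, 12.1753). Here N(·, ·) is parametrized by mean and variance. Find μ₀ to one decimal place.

With known observation variance, the Normal–Normal posterior has precision τ_n = τ₀ + n/σ² and mean μ_n = (τ₀μ₀ + (n/σ²)x̄)/τ_n.
Here τ₀ = 1/35.8 = 0.027933 and τ_data = 6/110.7 = 0.054201, so τ_n = 0.082134.
Rearranging for μ₀: μ₀ = (μ_n·τ_n − τ_data·x̄)/τ₀ = (-3.6415·0.082134 − 0.054201·1.8) / 0.027933 = -0.396653/0.027933 ≈ -14.2.

μ₀ = -14.2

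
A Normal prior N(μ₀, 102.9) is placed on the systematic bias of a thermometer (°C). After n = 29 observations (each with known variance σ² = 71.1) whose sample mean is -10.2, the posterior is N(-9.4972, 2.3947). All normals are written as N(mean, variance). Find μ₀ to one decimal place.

With known observation variance, the Normal–Normal posterior has precision τ_n = τ₀ + n/σ² and mean μ_n = (τ₀μ₀ + (n/σ²)x̄)/τ_n.
Here τ₀ = 1/102.9 = 0.009718 and τ_data = 29/71.1 = 0.407876, so τ_n = 0.417594.
Rearranging for μ₀: μ₀ = (μ_n·τ_n − τ_data·x̄)/τ₀ = (-9.4972·0.417594 − 0.407876·-10.2) / 0.009718 = 0.194361/0.009718 ≈ 20.0.

μ₀ = 20.0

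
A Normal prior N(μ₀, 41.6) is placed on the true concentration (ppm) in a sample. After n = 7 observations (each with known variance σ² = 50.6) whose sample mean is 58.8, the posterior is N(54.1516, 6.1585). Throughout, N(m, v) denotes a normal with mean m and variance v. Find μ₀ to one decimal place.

With known observation variance, the Normal–Normal posterior has precision τ_n = τ₀ + n/σ² and mean μ_n = (τ₀μ₀ + (n/σ²)x̄)/τ_n.
Here τ₀ = 1/41.6 = 0.024038 and τ_data = 7/50.6 = 0.138340, so τ_n = 0.162378.
Rearranging for μ₀: μ₀ = (μ_n·τ_n − τ_data·x̄)/τ₀ = (54.1516·0.162378 − 0.138340·58.8) / 0.024038 = 0.658637/0.024038 ≈ 27.4.

μ₀ = 27.4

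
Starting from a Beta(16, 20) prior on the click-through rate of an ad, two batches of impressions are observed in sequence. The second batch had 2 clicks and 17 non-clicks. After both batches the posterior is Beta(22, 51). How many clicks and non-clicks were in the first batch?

4 clicks and 14 non-clicks

Sequential conjugate updates are equivalent to a single update on the pooled data, so total successes = posterior α − prior α and total failures = posterior β − prior β.
Total across both batches: 22−16=6 clicks, 51−20=31 non-clicks.
Subtract the second batch: 6−2=4 clicks and 31−17=14 non-clicks.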